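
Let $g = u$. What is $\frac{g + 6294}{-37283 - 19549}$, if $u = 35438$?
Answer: $- \frac{10433}{14208} \approx -0.7343$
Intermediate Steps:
$g = 35438$
$\frac{g + 6294}{-37283 - 19549} = \frac{35438 + 6294}{-37283 - 19549} = \frac{41732}{-56832} = 41732 \left(- \frac{1}{56832}\right) = - \frac{10433}{14208}$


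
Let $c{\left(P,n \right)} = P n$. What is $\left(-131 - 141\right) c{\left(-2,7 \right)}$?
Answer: $3808$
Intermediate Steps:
$\left(-131 - 141\right) c{\left(-2,7 \right)} = \left(-131 - 141\right) \left(\left(-2\right) 7\right) = \left(-272\right) \left(-14\right) = 3808$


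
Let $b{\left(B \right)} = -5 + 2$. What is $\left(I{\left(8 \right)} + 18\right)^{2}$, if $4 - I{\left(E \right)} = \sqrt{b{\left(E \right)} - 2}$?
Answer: $\left(22 - i \sqrt{5}\right)^{2} \approx 479.0 - 98.387 i$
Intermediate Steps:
$b{\left(B \right)} = -3$
$I{\left(E \right)} = 4 - i \sqrt{5}$ ($I{\left(E \right)} = 4 - \sqrt{-3 - 2} = 4 - \sqrt{-5} = 4 - i \sqrt{5}$)
$\left(I{\left(8 \right)} + 18\right)^{2} = \left(\left(4 - i \sqrt{5}\right) + 18\right)^{2} = \left(22 - i \sqrt{5}\right)^{2}$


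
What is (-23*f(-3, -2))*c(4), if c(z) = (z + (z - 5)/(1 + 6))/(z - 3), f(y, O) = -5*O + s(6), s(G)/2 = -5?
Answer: 0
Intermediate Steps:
s(G) = -10 (s(G) = 2*(-5) = -10)
f(y, O) = -10 - 5*O (f(y, O) = -5*O - 10 = -10 - 5*O)
c(z) = (-5/7 + 8*z/7)/(-3 + z) (c(z) = (z + (-5 + z)/7)/(-3 + z) = (z + (-5 + z)*(⅐))/(-3 + z) = (z + (-5/7 + z/7))/(-3 + z) = (-5/7 + 8*z/7)/(-3 + z))
(-23*f(-3, -2))*c(4) = (-23*(-10 - 5*(-2)))*((-5 + 8*4)/(7*(-3 + 4))) = (-23*(-10 + 10))*((⅐)*(-5 + 32)/1) = (-23*0)*((⅐)*1*27) = 0*(27/7) = 0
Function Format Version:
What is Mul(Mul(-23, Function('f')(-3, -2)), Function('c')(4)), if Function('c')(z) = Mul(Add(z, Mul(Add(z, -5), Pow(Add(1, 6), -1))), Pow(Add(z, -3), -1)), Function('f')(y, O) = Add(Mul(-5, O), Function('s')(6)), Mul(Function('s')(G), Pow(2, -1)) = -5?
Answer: 0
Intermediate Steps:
Function('s')(G) = -10 (Function('s')(G) = Mul(2, -5) = -10)
Function('f')(y, O) = Add(-10, Mul(-5, O)) (Function('f')(y, O) = Add(Mul(-5, O), -10) = Add(-10, Mul(-5, O)))
Function('c')(z) = Mul(Pow(Add(-3, z), -1), Add(Rational(-5, 7), Mul(Rational(8, 7), z))) (Function('c')(z) = Mul(Add(z, Mul(Add(-5, z), Pow(7, -1))), Pow(Add(-3, z), -1)) = Mul(Add(z, Mul(Add(-5, z), Rational(1, 7))), Pow(Add(-3, z), -1)) = Mul(Add(z, Add(Rational(-5, 7), Mul(Rational(1, 7), z))), Pow(Add(-3, z), -1)) = Mul(Add(Rational(-5, 7), Mul(Rational(8, 7), z)), Pow(Add(-3, z), -1)) = Mul(Pow(Add(-3, z), -1), Add(Rational(-5, 7), Mul(Rational(8, 7), z))))
Mul(Mul(-23, Function('f')(-3, -2)), Function('c')(4)) = Mul(Mul(-23, Add(-10, Mul(-5, -2))), Mul(Rational(1, 7), Pow(Add(-3, 4), -1), Add(-5, Mul(8, 4)))) = Mul(Mul(-23, Add(-10, 10)), Mul(Rational(1, 7), Pow(1, -1), Add(-5, 32))) = Mul(Mul(-23, 0), Mul(Rational(1, 7), 1, 27)) = Mul(0, Rational(27, 7)) = 0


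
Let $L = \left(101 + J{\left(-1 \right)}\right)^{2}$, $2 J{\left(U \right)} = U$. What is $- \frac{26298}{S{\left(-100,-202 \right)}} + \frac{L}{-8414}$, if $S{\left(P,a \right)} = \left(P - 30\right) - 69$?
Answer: $\frac{877045689}{6697544} \approx 130.95$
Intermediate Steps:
$S{\left(P,a \right)} = -99 + P$ ($S{\left(P,a \right)} = \left(-30 + P\right) - 69 = -99 + P$)
$J{\left(U \right)} = \frac{U}{2}$
$L = \frac{40401}{4}$ ($L = \left(101 + \frac{1}{2} \left(-1\right)\right)^{2} = \left(101 - \frac{1}{2}\right)^{2} = \left(\frac{201}{2}\right)^{2} = \frac{40401}{4} \approx 10100.0$)
$- \frac{26298}{S{\left(-100,-202 \right)}} + \frac{L}{-8414} = - \frac{26298}{-99 - 100} + \frac{40401}{4 \left(-8414\right)} = - \frac{26298}{-199} + \frac{40401}{4} \left(- \frac{1}{8414}\right) = \left(-26298\right) \left(- \frac{1}{199}\right) - \frac{40401}{33656} = \frac{26298}{199} - \frac{40401}{33656} = \frac{877045689}{6697544}$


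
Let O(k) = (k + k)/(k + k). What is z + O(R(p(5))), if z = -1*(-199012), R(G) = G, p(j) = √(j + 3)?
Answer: 199013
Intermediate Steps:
p(j) = √(3 + j)
z = 199012
O(k) = 1 (O(k) = (2*k)/((2*k)) = (2*k)*(1/(2*k)) = 1)
z + O(R(p(5))) = 199012 + 1 = 199013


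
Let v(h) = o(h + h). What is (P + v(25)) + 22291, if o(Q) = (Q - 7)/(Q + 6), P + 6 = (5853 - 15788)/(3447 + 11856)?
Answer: 19097633549/856968 ≈ 22285.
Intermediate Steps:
P = -101753/15303 (P = -6 + (5853 - 15788)/(3447 + 11856) = -6 - 9935/15303 = -101753/15303 ≈ -6.6492)
o(Q) = (-7 + Q)/(6 + Q)
v(h) = (-7 + 2*h)/(6 + 2*h) (v(h) = (-7 + (h + h))/(6 + (h + h)) = (-7 + 2*h)/(6 + 2*h))
(P + v(25)) + 22291 = (-101753/15303 + (-7/2 + 25)/(3 + 25)) + 22291 = (-101753/15303 + (43/2)/28) + 22291 = (-101753/15303 + (1/28)*(43/2)) + 22291 = (-101753/15303 + 43/56) + 22291 = -5040139/856968 + 22291 = 19097633549/856968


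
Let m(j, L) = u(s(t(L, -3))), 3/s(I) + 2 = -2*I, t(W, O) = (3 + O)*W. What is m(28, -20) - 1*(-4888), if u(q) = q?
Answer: 9773/2 ≈ 4886.5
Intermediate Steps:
t(W, O) = W*(3 + O)
s(I) = 3/(-2 - 2*I)
m(j, L) = -3/2 (m(j, L) = -3/(2 + 2*(L*(3 - 3))) = -3/(2 + 2*(L*0)) = -3/(2 + 2*0) = -3/(2 + 0) = -3/2)
m(28, -20) - 1*(-4888) = -3/2 - 1*(-4888) = -3/2 + 4888 = 9773/2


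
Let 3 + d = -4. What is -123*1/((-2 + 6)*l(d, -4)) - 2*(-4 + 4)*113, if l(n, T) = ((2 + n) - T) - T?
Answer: -41/4 ≈ -10.250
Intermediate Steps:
d = -7 (d = -3 - 4 = -7)
l(n, T) = 2 + n - 2*T (l(n, T) = (2 + n - T) - T = 2 + n - 2*T)
-123*1/((-2 + 6)*l(d, -4)) - 2*(-4 + 4)*113 = -123*1/((-2 + 6)*(2 - 7 - 2*(-4))) - 2*(-4 + 4)*113 = -123*1/(4*(2 - 7 + 8)) - 2*0*113 = -123/(4*3) + 0*113 = -123/12 + 0 = -123*1/12 + 0 = -41/4 + 0 = -41/4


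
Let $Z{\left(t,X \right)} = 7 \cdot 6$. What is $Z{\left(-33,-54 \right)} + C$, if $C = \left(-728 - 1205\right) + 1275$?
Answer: $-616$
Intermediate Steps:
$Z{\left(t,X \right)} = 42$
$C = -658$ ($C = -1933 + 1275 = -658$)
$Z{\left(-33,-54 \right)} + C = 42 - 658 = -616$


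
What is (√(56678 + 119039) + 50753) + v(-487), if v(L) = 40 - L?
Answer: 51280 + √175717 ≈ 51699.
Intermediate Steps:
(√(56678 + 119039) + 50753) + v(-487) = (√(56678 + 119039) + 50753) + (40 - 1*(-487)) = (√175717 + 50753) + (40 + 487) = (50753 + √175717) + 527 = 51280 + √175717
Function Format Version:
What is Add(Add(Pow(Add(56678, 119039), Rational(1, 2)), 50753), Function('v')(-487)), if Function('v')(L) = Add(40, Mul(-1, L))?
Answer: Add(51280, Pow(175717, Rational(1, 2))) ≈ 51699.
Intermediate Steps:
Add(Add(Pow(Add(56678, 119039), Rational(1, 2)), 50753), Function('v')(-487)) = Add(Add(Pow(Add(56678, 119039), Rational(1, 2)), 50753), Add(40, Mul(-1, -487))) = Add(Add(Pow(175717, Rational(1, 2)), 50753), Add(40, 487)) = Add(Add(50753, Pow(175717, Rational(1, 2))), 527) = Add(51280, Pow(175717, Rational(1, 2)))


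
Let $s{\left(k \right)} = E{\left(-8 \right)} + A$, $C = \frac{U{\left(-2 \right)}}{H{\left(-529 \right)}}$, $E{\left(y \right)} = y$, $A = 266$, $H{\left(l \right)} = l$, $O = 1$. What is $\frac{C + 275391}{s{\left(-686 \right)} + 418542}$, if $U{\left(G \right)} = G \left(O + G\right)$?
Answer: $\frac{145681837}{221545200} \approx 0.65757$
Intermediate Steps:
$U{\left(G \right)} = G \left(1 + G\right)$
$C = - \frac{2}{529}$ ($C = \frac{\left(-2\right) \left(1 - 2\right)}{-529} = \left(-2\right) \left(-1\right) \left(- \frac{1}{529}\right) = 2 \left(- \frac{1}{529}\right) = - \frac{2}{529} \approx -0.0037807$)
$s{\left(k \right)} = 258$ ($s{\left(k \right)} = -8 + 266 = 258$)
$\frac{C + 275391}{s{\left(-686 \right)} + 418542} = \frac{- \frac{2}{529} + 275391}{258 + 418542} = \frac{145681837}{529 \cdot 418800} = \frac{145681837}{529} \cdot \frac{1}{418800} = \frac{145681837}{221545200}$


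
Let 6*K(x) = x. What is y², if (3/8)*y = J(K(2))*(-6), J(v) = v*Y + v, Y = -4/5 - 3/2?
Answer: 10816/225 ≈ 48.071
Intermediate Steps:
K(x) = x/6
Y = -23/10 (Y = -4*⅕ - 3*½ = -⅘ - 3/2 = -23/10 ≈ -2.3000)
J(v) = -13*v/10 (J(v) = v*(-23/10) + v = -23*v/10 + v = -13*v/10)
y = 104/15 (y = 8*(-13*2/60*(-6))/3 = 8*(-13/10*⅓*(-6))/3 = 8*(-13/30*(-6))/3 = (8/3)*(13/5) = 104/15 ≈ 6.9333)
y² = (104/15)² = 10816/225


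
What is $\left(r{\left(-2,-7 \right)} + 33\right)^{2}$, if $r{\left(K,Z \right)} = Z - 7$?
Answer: $361$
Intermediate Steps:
$r{\left(K,Z \right)} = -7 + Z$
$\left(r{\left(-2,-7 \right)} + 33\right)^{2} = \left(\left(-7 - 7\right) + 33\right)^{2} = \left(-14 + 33\right)^{2} = 19^{2} = 361$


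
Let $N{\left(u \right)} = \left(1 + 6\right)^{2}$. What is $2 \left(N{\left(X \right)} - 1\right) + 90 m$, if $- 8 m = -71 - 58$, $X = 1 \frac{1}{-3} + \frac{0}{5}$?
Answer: $\frac{6189}{4} \approx 1547.3$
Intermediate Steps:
$X = - \frac{1}{3}$ ($X = 1 \left(- \frac{1}{3}\right) + 0 \cdot \frac{1}{5} = - \frac{1}{3} + 0 = - \frac{1}{3} \approx -0.33333$)
$N{\left(u \right)} = 49$ ($N{\left(u \right)} = 7^{2} = 49$)
$m = \frac{129}{8}$ ($m = - \frac{-71 - 58}{8} = \left(- \frac{1}{8}\right) \left(-129\right) = \frac{129}{8} \approx 16.125$)
$2 \left(N{\left(X \right)} - 1\right) + 90 m = 2 \left(49 - 1\right) + 90 \cdot \frac{129}{8} = 2 \cdot 48 + \frac{5805}{4} = 96 + \frac{5805}{4} = \frac{6189}{4}$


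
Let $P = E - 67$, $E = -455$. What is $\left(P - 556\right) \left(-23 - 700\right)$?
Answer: $779394$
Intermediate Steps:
$P = -522$ ($P = -455 - 67 = -522$)
$\left(P - 556\right) \left(-23 - 700\right) = \left(-522 - 556\right) \left(-23 - 700\right) = \left(-1078\right) \left(-723\right) = 779394$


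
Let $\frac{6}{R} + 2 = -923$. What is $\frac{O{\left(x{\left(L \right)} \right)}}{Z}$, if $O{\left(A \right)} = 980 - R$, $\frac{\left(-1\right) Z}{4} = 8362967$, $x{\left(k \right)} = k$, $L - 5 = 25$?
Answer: $- \frac{453253}{15471488950} \approx -2.9296 \cdot 10^{-5}$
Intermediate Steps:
$L = 30$ ($L = 5 + 25 = 30$)
$R = - \frac{6}{925}$ ($R = \frac{6}{-2 - 923} = \frac{6}{-925} = 6 \left(- \frac{1}{925}\right) = - \frac{6}{925} \approx -0.0064865$)
$Z = -33451868$ ($Z = \left(-4\right) 8362967 = -33451868$)
$O{\left(A \right)} = \frac{906506}{925}$ ($O{\left(A \right)} = 980 - - \frac{6}{925} = 980 + \frac{6}{925} = \frac{906506}{925}$)
$\frac{O{\left(x{\left(L \right)} \right)}}{Z} = \frac{906506}{925 \left(-33451868\right)} = \frac{906506}{925} \left(- \frac{1}{33451868}\right) = - \frac{453253}{15471488950}$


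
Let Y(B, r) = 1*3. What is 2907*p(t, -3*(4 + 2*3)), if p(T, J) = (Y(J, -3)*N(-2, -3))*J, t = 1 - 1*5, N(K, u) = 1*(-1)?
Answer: 261630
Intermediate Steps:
N(K, u) = -1
t = -4 (t = 1 - 5 = -4)
Y(B, r) = 3
p(T, J) = -3*J (p(T, J) = (3*(-1))*J = -3*J)
2907*p(t, -3*(4 + 2*3)) = 2907*(-(-9)*(4 + 2*3)) = 2907*(-(-9)*(4 + 6)) = 2907*(-(-9)*10) = 2907*(-3*(-30)) = 2907*90 = 261630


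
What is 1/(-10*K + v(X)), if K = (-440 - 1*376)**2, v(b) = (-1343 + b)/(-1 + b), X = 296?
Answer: -295/1964276247 ≈ -1.5018e-7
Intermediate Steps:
v(b) = (-1343 + b)/(-1 + b)
K = 665856 (K = (-440 - 376)**2 = (-816)**2 = 665856)
1/(-10*K + v(X)) = 1/(-10*665856 + (-1343 + 296)/(-1 + 296)) = 1/(-6658560 - 1047/295) = 1/(-1964276247/295) = -295/1964276247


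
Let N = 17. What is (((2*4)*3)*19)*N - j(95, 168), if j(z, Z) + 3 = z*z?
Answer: -1270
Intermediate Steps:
j(z, Z) = -3 + z² (j(z, Z) = -3 + z*z = -3 + z²)
(((2*4)*3)*19)*N - j(95, 168) = (((2*4)*3)*19)*17 - (-3 + 95²) = ((8*3)*19)*17 - (-3 + 9025) = (24*19)*17 - 1*9022 = 456*17 - 9022 = 7752 - 9022 = -1270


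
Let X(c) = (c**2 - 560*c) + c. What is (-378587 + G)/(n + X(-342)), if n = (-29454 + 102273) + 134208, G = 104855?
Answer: -91244/171723 ≈ -0.53134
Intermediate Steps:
X(c) = c**2 - 559*c
n = 207027 (n = 72819 + 134208 = 207027)
(-378587 + G)/(n + X(-342)) = (-378587 + 104855)/(207027 - 342*(-559 - 342)) = -273732/(207027 - 342*(-901)) = -273732/(207027 + 308142) = -273732/515169 = -273732*1/515169 = -91244/171723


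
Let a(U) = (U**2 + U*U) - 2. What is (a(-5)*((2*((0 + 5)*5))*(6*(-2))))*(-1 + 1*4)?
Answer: -86400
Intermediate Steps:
a(U) = -2 + 2*U**2 (a(U) = (U**2 + U**2) - 2 = 2*U**2 - 2 = -2 + 2*U**2)
(a(-5)*((2*((0 + 5)*5))*(6*(-2))))*(-1 + 1*4) = ((-2 + 2*(-5)**2)*((2*((0 + 5)*5))*(6*(-2))))*(-1 + 1*4) = ((-2 + 2*25)*((2*(5*5))*(-12)))*(-1 + 4) = ((-2 + 50)*((2*25)*(-12)))*3 = (48*(50*(-12)))*3 = (48*(-600))*3 = -28800*3 = -86400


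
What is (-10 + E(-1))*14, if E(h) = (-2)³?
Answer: -252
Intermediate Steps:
E(h) = -8
(-10 + E(-1))*14 = (-10 - 8)*14 = -18*14 = -252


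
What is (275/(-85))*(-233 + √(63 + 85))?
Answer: 12815/17 - 110*√37/17 ≈ 714.46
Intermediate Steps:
(275/(-85))*(-233 + √(63 + 85)) = (275*(-1/85))*(-233 + √148) = -55*(-233 + 2*√37)/17 = 12815/17 - 110*√37/17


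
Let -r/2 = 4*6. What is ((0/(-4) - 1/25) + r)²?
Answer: 1442401/625 ≈ 2307.8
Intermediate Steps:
r = -48 (r = -8*6 = -2*24 = -48)
((0/(-4) - 1/25) + r)² = ((0/(-4) - 1/25) - 48)² = ((0*(-¼) - 1*1/25) - 48)² = ((0 - 1/25) - 48)² = (-1/25 - 48)² = (-1201/25)² = 1442401/625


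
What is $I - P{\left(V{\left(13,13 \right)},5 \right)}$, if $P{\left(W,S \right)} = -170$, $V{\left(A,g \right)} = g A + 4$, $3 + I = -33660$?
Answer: $-33493$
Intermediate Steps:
$I = -33663$ ($I = -3 - 33660 = -33663$)
$V{\left(A,g \right)} = 4 + A g$ ($V{\left(A,g \right)} = A g + 4 = 4 + A g$)
$I - P{\left(V{\left(13,13 \right)},5 \right)} = -33663 - -170 = -33663 + 170 = -33493$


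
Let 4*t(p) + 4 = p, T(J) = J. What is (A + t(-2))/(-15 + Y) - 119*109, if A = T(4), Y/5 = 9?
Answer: -155651/12 ≈ -12971.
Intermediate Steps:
t(p) = -1 + p/4
Y = 45 (Y = 5*9 = 45)
A = 4
(A + t(-2))/(-15 + Y) - 119*109 = (4 + (-1 + (1/4)*(-2)))/(-15 + 45) - 119*109 = (4 + (-1 - 1/2))/30 - 12971 = (4 - 3/2)*(1/30) - 12971 = (5/2)*(1/30) - 12971 = 1/12 - 12971 = -155651/12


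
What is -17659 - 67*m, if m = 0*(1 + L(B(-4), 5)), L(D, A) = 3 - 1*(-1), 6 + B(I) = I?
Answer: -17659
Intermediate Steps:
B(I) = -6 + I
L(D, A) = 4 (L(D, A) = 3 + 1 = 4)
m = 0 (m = 0*(1 + 4) = 0*5 = 0)
-17659 - 67*m = -17659 - 67*0 = -17659 + 0 = -17659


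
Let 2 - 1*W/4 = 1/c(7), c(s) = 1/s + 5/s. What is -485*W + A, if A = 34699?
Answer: 99247/3 ≈ 33082.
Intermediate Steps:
c(s) = 6/s (c(s) = 1/s + 5/s = 6/s)
W = 10/3 (W = 8 - 4/(6/7) = 8 - 4/(6*(⅐)) = 8 - 4/6/7 = 8 - 4*7/6 = 8 - 14/3 = 10/3 ≈ 3.3333)
-485*W + A = -485*10/3 + 34699 = -4850/3 + 34699 = 99247/3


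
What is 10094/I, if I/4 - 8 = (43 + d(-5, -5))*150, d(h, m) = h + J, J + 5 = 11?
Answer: 721/1888 ≈ 0.38189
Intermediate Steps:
J = 6 (J = -5 + 11 = 6)
d(h, m) = 6 + h (d(h, m) = h + 6 = 6 + h)
I = 26432 (I = 32 + 4*((43 + (6 - 5))*150) = 32 + 4*((43 + 1)*150) = 32 + 4*(44*150) = 32 + 4*6600 = 32 + 26400 = 26432)
10094/I = 10094/26432 = 10094*(1/26432) = 721/1888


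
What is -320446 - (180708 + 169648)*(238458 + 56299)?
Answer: -103270203938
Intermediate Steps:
-320446 - (180708 + 169648)*(238458 + 56299) = -320446 - 350356*294757 = -320446 - 1*103269883492 = -320446 - 103269883492 = -103270203938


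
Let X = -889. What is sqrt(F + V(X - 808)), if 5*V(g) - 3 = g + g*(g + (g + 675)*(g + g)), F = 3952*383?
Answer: I*sqrt(29379417005)/5 ≈ 34281.0*I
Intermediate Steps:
F = 1513616
V(g) = 3/5 + g/5 + g*(g + 2*g*(675 + g))/5 (V(g) = 3/5 + (g + g*(g + (g + 675)*(g + g)))/5 = 3/5 + (g + g*(g + (675 + g)*(2*g)))/5 = 3/5 + (g + g*(g + 2*g*(675 + g)))/5 = 3/5 + (g/5 + g*(g + 2*g*(675 + g))/5) = 3/5 + g/5 + g*(g + 2*g*(675 + g))/5)
sqrt(F + V(X - 808)) = sqrt(1513616 + (3/5 + (-889 - 808)/5 + 2*(-889 - 808)**3/5 + 1351*(-889 - 808)**2/5)) = sqrt(1513616 + (3/5 + (1/5)*(-1697) + (2/5)*(-1697)**3 + (1351/5)*(-1697)**2)) = sqrt(1513616 + (3/5 - 1697/5 + (2/5)*(-4887035873) + (1351/5)*2879809)) = sqrt(1513616 + (3/5 - 1697/5 - 9774071746/5 + 3890621959/5)) = sqrt(1513616 - 5883451481/5) = sqrt(-5875883401/5) = I*sqrt(29379417005)/5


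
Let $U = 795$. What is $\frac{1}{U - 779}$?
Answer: $\frac{1}{16} \approx 0.0625$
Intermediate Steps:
$\frac{1}{U - 779} = \frac{1}{795 - 779} = \frac{1}{16}$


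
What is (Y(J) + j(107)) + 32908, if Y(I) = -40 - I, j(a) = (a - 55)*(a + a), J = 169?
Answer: 43827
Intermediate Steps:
j(a) = 2*a*(-55 + a) (j(a) = (-55 + a)*(2*a) = 2*a*(-55 + a))
(Y(J) + j(107)) + 32908 = ((-40 - 1*169) + 2*107*(-55 + 107)) + 32908 = ((-40 - 169) + 2*107*52) + 32908 = (-209 + 11128) + 32908 = 10919 + 32908 = 43827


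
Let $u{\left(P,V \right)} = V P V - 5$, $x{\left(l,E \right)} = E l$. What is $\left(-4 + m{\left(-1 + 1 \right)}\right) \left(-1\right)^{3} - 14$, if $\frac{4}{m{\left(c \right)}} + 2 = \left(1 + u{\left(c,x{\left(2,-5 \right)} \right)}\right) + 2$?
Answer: $-9$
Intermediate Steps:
$u{\left(P,V \right)} = -5 + P V^{2}$ ($u{\left(P,V \right)} = P V V - 5 = P V^{2} - 5 = -5 + P V^{2}$)
$m{\left(c \right)} = \frac{4}{-4 + 100 c}$ ($m{\left(c \right)} = \frac{4}{-2 + \left(\left(1 + \left(-5 + c \left(\left(-5\right) 2\right)^{2}\right)\right) + 2\right)} = \frac{4}{-2 + \left(\left(1 + \left(-5 + c \left(-10\right)^{2}\right)\right) + 2\right)} = \frac{4}{-2 + \left(\left(1 + \left(-5 + c 100\right)\right) + 2\right)} = \frac{4}{-2 + \left(\left(1 + \left(-5 + 100 c\right)\right) + 2\right)} = \frac{4}{-2 + \left(\left(-4 + 100 c\right) + 2\right)} = \frac{4}{-2 + \left(-2 + 100 c\right)} = \frac{4}{-4 + 100 c}$)
$\left(-4 + m{\left(-1 + 1 \right)}\right) \left(-1\right)^{3} - 14 = \left(-4 + \frac{1}{-1 + 25 \left(-1 + 1\right)}\right) \left(-1\right)^{3} - 14 = \left(-4 + \frac{1}{-1 + 25 \cdot 0}\right) \left(-1\right) - 14 = \left(-4 + \frac{1}{-1 + 0}\right) \left(-1\right) - 14 = \left(-4 + \frac{1}{-1}\right) \left(-1\right) - 14 = \left(-4 - 1\right) \left(-1\right) - 14 = \left(-5\right) \left(-1\right) - 14 = 5 - 14 = -9$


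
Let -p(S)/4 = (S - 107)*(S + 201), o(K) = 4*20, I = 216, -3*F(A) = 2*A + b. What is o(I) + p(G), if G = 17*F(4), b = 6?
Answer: 816860/9 ≈ 90762.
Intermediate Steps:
F(A) = -2 - 2*A/3 (F(A) = -(2*A + 6)/3 = -(6 + 2*A)/3 = -2 - 2*A/3)
o(K) = 80
G = -238/3 (G = 17*(-2 - ⅔*4) = 17*(-2 - 8/3) = 17*(-14/3) = -238/3 ≈ -79.333)
p(S) = -4*(-107 + S)*(201 + S) (p(S) = -4*(S - 107)*(S + 201) = -4*(-107 + S)*(201 + S))
o(I) + p(G) = 80 + (86028 - 376*(-238/3) - 4*(-238/3)²) = 80 + (86028 + 89488/3 - 4*56644/9) = 80 + (86028 + 89488/3 - 226576/9) = 80 + 816140/9 = 816860/9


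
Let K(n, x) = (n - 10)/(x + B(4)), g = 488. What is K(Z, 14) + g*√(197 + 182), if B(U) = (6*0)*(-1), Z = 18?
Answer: 4/7 + 488*√379 ≈ 9500.9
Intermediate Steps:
B(U) = 0 (B(U) = 0*(-1) = 0)
K(n, x) = (-10 + n)/x (K(n, x) = (n - 10)/(x + 0) = (-10 + n)/x)
K(Z, 14) + g*√(197 + 182) = (-10 + 18)/14 + 488*√(197 + 182) = (1/14)*8 + 488*√379 = 4/7 + 488*√379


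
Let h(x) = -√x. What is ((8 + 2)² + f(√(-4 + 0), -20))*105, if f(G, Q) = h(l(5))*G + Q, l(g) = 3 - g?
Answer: 8400 + 210*√2 ≈ 8697.0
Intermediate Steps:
f(G, Q) = Q - I*G*√2 (f(G, Q) = (-√(3 - 1*5))*G + Q = (-√(3 - 5))*G + Q = (-√(-2))*G + Q = (-I*√2)*G + Q = -I*G*√2 + Q = Q - I*G*√2)
((8 + 2)² + f(√(-4 + 0), -20))*105 = ((8 + 2)² + (-20 - I*√(-4 + 0)*√2))*105 = (10² + (-20 - I*√(-4)*√2))*105 = (100 + (-20 - I*2*I*√2))*105 = (100 + (-20 + 2*√2))*105 = (80 + 2*√2)*105 = 8400 + 210*√2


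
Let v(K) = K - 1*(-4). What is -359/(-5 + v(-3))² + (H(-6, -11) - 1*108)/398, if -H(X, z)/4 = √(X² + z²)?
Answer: -72305/3184 - 2*√157/199 ≈ -22.835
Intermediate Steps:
H(X, z) = -4*√(X² + z²)
v(K) = 4 + K (v(K) = K + 4 = 4 + K)
-359/(-5 + v(-3))² + (H(-6, -11) - 1*108)/398 = -359/(-5 + (4 - 3))² + (-4*√((-6)² + (-11)²) - 1*108)/398 = -359/(-5 + 1)² + (-4*√(36 + 121) - 108)*(1/398) = -359/((-4)²) + (-4*√157 - 108)*(1/398) = -359/16 + (-108 - 4*√157)*(1/398) = -359*1/16 + (-54/199 - 2*√157/199) = -359/16 + (-54/199 - 2*√157/199) = -72305/3184 - 2*√157/199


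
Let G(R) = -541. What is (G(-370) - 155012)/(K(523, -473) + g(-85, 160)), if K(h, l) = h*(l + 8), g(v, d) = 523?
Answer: 155553/242672 ≈ 0.64100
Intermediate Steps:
K(h, l) = h*(8 + l)
(G(-370) - 155012)/(K(523, -473) + g(-85, 160)) = (-541 - 155012)/(523*(8 - 473) + 523) = -155553/(523*(-465) + 523) = -155553/(-243195 + 523) = -155553/(-242672) = -155553*(-1/242672) = 155553/242672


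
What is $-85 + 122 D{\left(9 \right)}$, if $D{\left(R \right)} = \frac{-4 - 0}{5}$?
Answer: $- \frac{913}{5} \approx -182.6$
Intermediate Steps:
$D{\left(R \right)} = - \frac{4}{5}$ ($D{\left(R \right)} = \left(-4 + 0\right) \frac{1}{5} = \left(-4\right) \frac{1}{5} = - \frac{4}{5}$)
$-85 + 122 D{\left(9 \right)} = -85 + 122 \left(- \frac{4}{5}\right) = -85 - \frac{488}{5} = - \frac{913}{5}$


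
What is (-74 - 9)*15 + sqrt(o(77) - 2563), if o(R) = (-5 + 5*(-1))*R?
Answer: -1245 + I*sqrt(3333) ≈ -1245.0 + 57.732*I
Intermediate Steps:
o(R) = -10*R (o(R) = (-5 - 5)*R = -10*R)
(-74 - 9)*15 + sqrt(o(77) - 2563) = (-74 - 9)*15 + sqrt(-10*77 - 2563) = -83*15 + sqrt(-770 - 2563) = -1245 + sqrt(-3333) = -1245 + I*sqrt(3333)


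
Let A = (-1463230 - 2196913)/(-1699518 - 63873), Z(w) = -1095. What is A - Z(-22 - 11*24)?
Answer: 1934573288/1763391 ≈ 1097.1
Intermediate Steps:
A = 3660143/1763391 (A = -3660143/(-1763391) = -3660143*(-1/1763391) = 3660143/1763391 ≈ 2.0756)
A - Z(-22 - 11*24) = 3660143/1763391 - 1*(-1095) = 3660143/1763391 + 1095 = 1934573288/1763391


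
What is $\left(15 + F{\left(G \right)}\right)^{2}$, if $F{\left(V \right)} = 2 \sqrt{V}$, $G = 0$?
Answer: $225$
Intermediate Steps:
$\left(15 + F{\left(G \right)}\right)^{2} = \left(15 + 2 \sqrt{0}\right)^{2} = \left(15 + 2 \cdot 0\right)^{2} = \left(15 + 0\right)^{2} = 15^{2} = 225$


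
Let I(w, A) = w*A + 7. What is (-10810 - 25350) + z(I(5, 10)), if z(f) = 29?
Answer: -36131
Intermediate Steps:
I(w, A) = 7 + A*w (I(w, A) = A*w + 7 = 7 + A*w)
(-10810 - 25350) + z(I(5, 10)) = (-10810 - 25350) + 29 = -36160 + 29 = -36131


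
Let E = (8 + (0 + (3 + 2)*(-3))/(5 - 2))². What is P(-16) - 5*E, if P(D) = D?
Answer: -61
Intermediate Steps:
E = 9 (E = (8 + (0 + 5*(-3))/3)² = (8 + (0 - 15)*(⅓))² = (8 - 15*⅓)² = (8 - 5)² = 3² = 9)
P(-16) - 5*E = -16 - 5*9 = -16 - 45 = -61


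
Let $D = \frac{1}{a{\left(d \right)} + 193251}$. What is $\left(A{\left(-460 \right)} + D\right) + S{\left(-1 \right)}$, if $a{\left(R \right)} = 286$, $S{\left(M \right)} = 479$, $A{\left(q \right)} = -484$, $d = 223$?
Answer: $- \frac{967684}{193537} \approx -5.0$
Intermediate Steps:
$D = \frac{1}{193537}$ ($D = \frac{1}{286 + 193251} = \frac{1}{193537} \approx 5.167 \cdot 10^{-6}$)
$\left(A{\left(-460 \right)} + D\right) + S{\left(-1 \right)} = \left(-484 + \frac{1}{193537}\right) + 479 = - \frac{93671907}{193537} + 479 = - \frac{967684}{193537}$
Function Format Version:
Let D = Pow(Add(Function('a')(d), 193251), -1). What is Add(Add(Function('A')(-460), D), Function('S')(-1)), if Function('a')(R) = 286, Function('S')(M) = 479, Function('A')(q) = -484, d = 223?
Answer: Rational(-967684, 193537) ≈ -5.0000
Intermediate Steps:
D = Rational(1, 193537) (D = Pow(Add(286, 193251), -1) = Pow(193537, -1) = Rational(1, 193537) ≈ 5.1670e-6)
Add(Add(Function('A')(-460), D), Function('S')(-1)) = Add(Add(-484, Rational(1, 193537)), 479) = Add(Rational(-93671907, 193537), 479) = Rational(-967684, 193537)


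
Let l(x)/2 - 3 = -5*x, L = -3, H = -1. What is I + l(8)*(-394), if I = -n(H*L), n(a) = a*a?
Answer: 29147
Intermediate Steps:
n(a) = a²
l(x) = 6 - 10*x (l(x) = 6 + 2*(-5*x) = 6 - 10*x)
I = -9 (I = -(-1*(-3))² = -1*3² = -1*9 = -9)
I + l(8)*(-394) = -9 + (6 - 10*8)*(-394) = -9 + (6 - 80)*(-394) = -9 - 74*(-394) = -9 + 29156 = 29147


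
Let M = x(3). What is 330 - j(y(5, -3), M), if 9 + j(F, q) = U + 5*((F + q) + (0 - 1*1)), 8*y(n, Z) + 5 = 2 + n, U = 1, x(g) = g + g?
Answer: 1247/4 ≈ 311.75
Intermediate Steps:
x(g) = 2*g
y(n, Z) = -3/8 + n/8 (y(n, Z) = -5/8 + (2 + n)/8 = -5/8 + (¼ + n/8) = -3/8 + n/8)
M = 6 (M = 2*3 = 6)
j(F, q) = -13 + 5*F + 5*q (j(F, q) = -9 + (1 + 5*((F + q) + (0 - 1*1))) = -9 + (1 + 5*((F + q) + (0 - 1))) = -9 + (1 + 5*((F + q) - 1)) = -9 + (1 + 5*(-1 + F + q)) = -9 + (1 + (-5 + 5*F + 5*q)) = -9 + (-4 + 5*F + 5*q) = -13 + 5*F + 5*q)
330 - j(y(5, -3), M) = 330 - (-13 + 5*(-3/8 + (⅛)*5) + 5*6) = 330 - (-13 + 5*(-3/8 + 5/8) + 30) = 330 - (-13 + 5*(¼) + 30) = 330 - (-13 + 5/4 + 30) = 330 - 1*73/4 = 330 - 73/4 = 1247/4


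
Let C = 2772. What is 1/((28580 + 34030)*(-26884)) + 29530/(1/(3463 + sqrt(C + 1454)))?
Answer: 172128795227703599/1683207240 + 29530*sqrt(4226) ≈ 1.0418e+8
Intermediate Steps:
1/((28580 + 34030)*(-26884)) + 29530/(1/(3463 + sqrt(C + 1454))) = 1/((28580 + 34030)*(-26884)) + 29530/(1/(3463 + sqrt(2772 + 1454))) = -1/26884/62610 + 29530/(1/(3463 + sqrt(4226))) = (1/62610)*(-1/26884) + 29530*(3463 + sqrt(4226)) = -1/1683207240 + (102262390 + 29530*sqrt(4226)) = 172128795227703599/1683207240 + 29530*sqrt(4226)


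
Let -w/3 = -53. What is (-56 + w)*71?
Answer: 7313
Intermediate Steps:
w = 159 (w = -3*(-53) = 159)
(-56 + w)*71 = (-56 + 159)*71 = 103*71 = 7313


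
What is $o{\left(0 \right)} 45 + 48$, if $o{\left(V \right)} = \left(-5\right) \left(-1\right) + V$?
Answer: $273$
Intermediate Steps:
$o{\left(V \right)} = 5 + V$
$o{\left(0 \right)} 45 + 48 = \left(5 + 0\right) 45 + 48 = 5 \cdot 45 + 48 = 225 + 48 = 273$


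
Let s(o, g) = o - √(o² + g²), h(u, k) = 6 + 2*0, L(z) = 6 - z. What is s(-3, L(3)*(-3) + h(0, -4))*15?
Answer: -45 - 45*√2 ≈ -108.64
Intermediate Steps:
h(u, k) = 6 (h(u, k) = 6 + 0 = 6)
s(o, g) = o - √(g² + o²)
s(-3, L(3)*(-3) + h(0, -4))*15 = (-3 - √(((6 - 1*3)*(-3) + 6)² + (-3)²))*15 = (-3 - √(((6 - 3)*(-3) + 6)² + 9))*15 = (-3 - √((3*(-3) + 6)² + 9))*15 = (-3 - √((-9 + 6)² + 9))*15 = (-3 - √((-3)² + 9))*15 = (-3 - √(9 + 9))*15 = (-3 - √18)*15 = (-3 - 3*√2)*15 = -45 - 45*√2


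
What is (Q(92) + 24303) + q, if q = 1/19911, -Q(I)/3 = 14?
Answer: 483060772/19911 ≈ 24261.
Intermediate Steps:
Q(I) = -42 (Q(I) = -3*14 = -42)
q = 1/19911 ≈ 5.0223e-5
(Q(92) + 24303) + q = (-42 + 24303) + 1/19911 = 24261 + 1/19911 = 483060772/19911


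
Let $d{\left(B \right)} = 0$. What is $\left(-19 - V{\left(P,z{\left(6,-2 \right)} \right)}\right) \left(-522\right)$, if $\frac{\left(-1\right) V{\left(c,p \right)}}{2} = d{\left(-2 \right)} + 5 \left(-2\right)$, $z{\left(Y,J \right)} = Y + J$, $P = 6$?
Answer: $20358$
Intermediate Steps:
$z{\left(Y,J \right)} = J + Y$
$V{\left(c,p \right)} = 20$ ($V{\left(c,p \right)} = - 2 \left(0 + 5 \left(-2\right)\right) = - 2 \left(0 - 10\right) = \left(-2\right) \left(-10\right) = 20$)
$\left(-19 - V{\left(P,z{\left(6,-2 \right)} \right)}\right) \left(-522\right) = \left(-19 - 20\right) \left(-522\right) = \left(-39\right) \left(-522\right) = 20358$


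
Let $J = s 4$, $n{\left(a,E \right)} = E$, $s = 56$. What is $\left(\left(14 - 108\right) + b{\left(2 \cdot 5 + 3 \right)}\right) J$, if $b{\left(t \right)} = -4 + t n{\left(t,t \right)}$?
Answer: $15904$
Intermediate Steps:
$b{\left(t \right)} = -4 + t^{2}$ ($b{\left(t \right)} = -4 + t t = -4 + t^{2}$)
$J = 224$ ($J = 56 \cdot 4 = 224$)
$\left(\left(14 - 108\right) + b{\left(2 \cdot 5 + 3 \right)}\right) J = \left(\left(14 - 108\right) - \left(4 - \left(2 \cdot 5 + 3\right)^{2}\right)\right) 224 = \left(\left(14 - 108\right) - \left(4 - \left(10 + 3\right)^{2}\right)\right) 224 = \left(-94 - \left(4 - 13^{2}\right)\right) 224 = \left(-94 + \left(-4 + 169\right)\right) 224 = \left(-94 + 165\right) 224 = 71 \cdot 224 = 15904$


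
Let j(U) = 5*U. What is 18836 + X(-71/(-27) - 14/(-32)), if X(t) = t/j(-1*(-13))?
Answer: 105783241/5616 ≈ 18836.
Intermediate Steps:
X(t) = t/65 (X(t) = t/((5*(-1*(-13)))) = t/((5*13)) = t/65)
18836 + X(-71/(-27) - 14/(-32)) = 18836 + (-71/(-27) - 14/(-32))/65 = 18836 + (-71*(-1/27) - 14*(-1/32))/65 = 18836 + (71/27 + 7/16)/65 = 18836 + (1/65)*(1325/432) = 18836 + 265/5616 = 105783241/5616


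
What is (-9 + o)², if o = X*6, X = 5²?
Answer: 19881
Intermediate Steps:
X = 25
o = 150 (o = 25*6 = 150)
(-9 + o)² = (-9 + 150)² = 141² = 19881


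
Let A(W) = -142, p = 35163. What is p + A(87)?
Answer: 35021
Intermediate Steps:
p + A(87) = 35163 - 142 = 35021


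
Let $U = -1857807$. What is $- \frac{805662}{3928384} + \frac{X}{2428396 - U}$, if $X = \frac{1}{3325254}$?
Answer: $- \frac{2870717450312098415}{13997533085004257952} \approx -0.20509$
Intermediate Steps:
$X = \frac{1}{3325254} \approx 3.0073 \cdot 10^{-7}$
$- \frac{805662}{3928384} + \frac{X}{2428396 - U} = - \frac{805662}{3928384} + \frac{1}{3325254 \left(2428396 - -1857807\right)} = \left(-805662\right) \frac{1}{3928384} + \frac{1}{3325254 \left(2428396 + 1857807\right)} = - \frac{402831}{1964192} + \frac{1}{3325254 \cdot 4286203} = - \frac{402831}{1964192} + \frac{1}{3325254} \cdot \frac{1}{4286203} = - \frac{402831}{1964192} + \frac{1}{14252713670562} = - \frac{2870717450312098415}{13997533085004257952}$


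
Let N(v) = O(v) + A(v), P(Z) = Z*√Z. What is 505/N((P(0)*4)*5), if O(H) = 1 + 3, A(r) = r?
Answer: 505/4 ≈ 126.25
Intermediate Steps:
P(Z) = Z^(3/2)
O(H) = 4
N(v) = 4 + v
505/N((P(0)*4)*5) = 505/(4 + (0^(3/2)*4)*5) = 505/(4 + (0*4)*5) = 505/(4 + 0*5) = 505/(4 + 0) = 505/4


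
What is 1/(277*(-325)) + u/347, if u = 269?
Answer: 24216378/31238675 ≈ 0.77520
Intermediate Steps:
1/(277*(-325)) + u/347 = 1/(277*(-325)) + 269/347 = (1/277)*(-1/325) + 269*(1/347) = -1/90025 + 269/347 = 24216378/31238675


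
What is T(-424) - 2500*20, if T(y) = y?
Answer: -50424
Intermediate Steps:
T(-424) - 2500*20 = -424 - 2500*20 = -424 - 50000 = -50424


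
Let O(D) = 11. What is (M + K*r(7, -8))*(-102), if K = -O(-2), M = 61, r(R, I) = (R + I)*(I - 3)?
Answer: 6120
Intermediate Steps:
r(R, I) = (-3 + I)*(I + R) (r(R, I) = (I + R)*(-3 + I) = (-3 + I)*(I + R))
K = -11 (K = -1*11 = -11)
(M + K*r(7, -8))*(-102) = (61 - 11*((-8)**2 - 3*(-8) - 3*7 - 8*7))*(-102) = (61 - 11*(64 + 24 - 21 - 56))*(-102) = (61 - 11*11)*(-102) = (61 - 121)*(-102) = -60*(-102) = 6120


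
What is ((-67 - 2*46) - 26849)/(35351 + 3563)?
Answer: -13504/19457 ≈ -0.69404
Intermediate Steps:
((-67 - 2*46) - 26849)/(35351 + 3563) = ((-67 - 92) - 26849)/38914 = (-159 - 26849)*(1/38914) = -27008*1/38914 = -13504/19457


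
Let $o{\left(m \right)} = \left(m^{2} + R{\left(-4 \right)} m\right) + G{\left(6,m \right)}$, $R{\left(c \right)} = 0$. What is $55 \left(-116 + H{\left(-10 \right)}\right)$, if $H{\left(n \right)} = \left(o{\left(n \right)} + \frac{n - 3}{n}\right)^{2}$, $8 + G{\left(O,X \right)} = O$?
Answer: $\frac{10718939}{20} \approx 5.3595 \cdot 10^{5}$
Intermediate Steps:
$G{\left(O,X \right)} = -8 + O$
$o{\left(m \right)} = -2 + m^{2}$ ($o{\left(m \right)} = \left(m^{2} + 0 m\right) + \left(-8 + 6\right) = \left(m^{2} + 0\right) - 2 = m^{2} - 2 = -2 + m^{2}$)
$H{\left(n \right)} = \left(-2 + n^{2} + \frac{-3 + n}{n}\right)^{2}$ ($H{\left(n \right)} = \left(\left(-2 + n^{2}\right) + \frac{n - 3}{n}\right)^{2} = \left(\left(-2 + n^{2}\right) + \frac{-3 + n}{n}\right)^{2} = \left(-2 + n^{2} + \frac{-3 + n}{n}\right)^{2}$)
$55 \left(-116 + H{\left(-10 \right)}\right) = 55 \left(-116 + \frac{\left(-3 + \left(-10\right)^{3} - -10\right)^{2}}{100}\right) = 55 \left(-116 + \frac{\left(-3 - 1000 + 10\right)^{2}}{100}\right) = 55 \left(-116 + \frac{\left(-993\right)^{2}}{100}\right) = 55 \left(-116 + \frac{1}{100} \cdot 986049\right) = 55 \left(-116 + \frac{986049}{100}\right) = 55 \cdot \frac{974449}{100} = \frac{10718939}{20}$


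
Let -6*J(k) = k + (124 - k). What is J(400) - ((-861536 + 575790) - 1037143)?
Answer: 3968605/3 ≈ 1.3229e+6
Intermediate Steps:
J(k) = -62/3 (J(k) = -(k + (124 - k))/6 = -⅙*124 = -62/3)
J(400) - ((-861536 + 575790) - 1037143) = -62/3 - ((-861536 + 575790) - 1037143) = -62/3 - (-285746 - 1037143) = -62/3 - 1*(-1322889) = -62/3 + 1322889 = 3968605/3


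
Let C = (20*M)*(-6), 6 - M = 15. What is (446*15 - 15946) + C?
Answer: -8176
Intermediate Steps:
M = -9 (M = 6 - 1*15 = 6 - 15 = -9)
C = 1080 (C = (20*(-9))*(-6) = -180*(-6) = 1080)
(446*15 - 15946) + C = (446*15 - 15946) + 1080 = (6690 - 15946) + 1080 = -9256 + 1080 = -8176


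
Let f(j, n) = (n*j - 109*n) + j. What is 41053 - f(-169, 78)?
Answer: 62906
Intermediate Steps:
f(j, n) = j - 109*n + j*n (f(j, n) = (j*n - 109*n) + j = (-109*n + j*n) + j = j - 109*n + j*n)
41053 - f(-169, 78) = 41053 - (-169 - 109*78 - 169*78) = 41053 - (-169 - 8502 - 13182) = 41053 - 1*(-21853) = 41053 + 21853 = 62906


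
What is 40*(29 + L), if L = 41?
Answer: 2800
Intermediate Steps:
40*(29 + L) = 40*(29 + 41) = 40*70 = 2800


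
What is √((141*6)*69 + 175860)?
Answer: 39*√154 ≈ 483.98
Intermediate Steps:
√((141*6)*69 + 175860) = √(846*69 + 175860) = √(58374 + 175860) = √234234 = 39*√154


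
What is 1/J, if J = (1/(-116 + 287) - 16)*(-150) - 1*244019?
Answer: -57/13772333 ≈ -4.1387e-6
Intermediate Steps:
J = -13772333/57 (J = (1/171 - 16)*(-150) - 244019 = -2735/171*(-150) - 244019 = 136750/57 - 244019 = -13772333/57 ≈ -2.4162e+5)
1/J = 1/(-13772333/57) = -57/13772333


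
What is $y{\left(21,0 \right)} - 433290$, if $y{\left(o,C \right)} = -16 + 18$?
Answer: $-433288$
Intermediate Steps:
$y{\left(o,C \right)} = 2$
$y{\left(21,0 \right)} - 433290 = 2 - 433290 = -433288$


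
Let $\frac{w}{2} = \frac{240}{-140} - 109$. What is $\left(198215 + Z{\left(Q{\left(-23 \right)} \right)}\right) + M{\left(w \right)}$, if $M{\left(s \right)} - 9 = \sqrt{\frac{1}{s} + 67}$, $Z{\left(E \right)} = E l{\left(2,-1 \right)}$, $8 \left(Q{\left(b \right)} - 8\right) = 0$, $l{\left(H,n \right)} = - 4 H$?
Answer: $198160 + \frac{\sqrt{6438266}}{310} \approx 1.9817 \cdot 10^{5}$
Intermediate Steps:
$Q{\left(b \right)} = 8$ ($Q{\left(b \right)} = 8 + \frac{1}{8} \cdot 0 = 8 + 0 = 8$)
$Z{\left(E \right)} = - 8 E$ ($Z{\left(E \right)} = E \left(\left(-4\right) 2\right) = E \left(-8\right) = - 8 E$)
$w = - \frac{1550}{7}$ ($w = 2 \left(\frac{240}{-140} - 109\right) = 2 \left(240 \left(- \frac{1}{140}\right) - 109\right) = 2 \left(- \frac{12}{7} - 109\right) = 2 \left(- \frac{775}{7}\right) = - \frac{1550}{7} \approx -221.43$)
$M{\left(s \right)} = 9 + \sqrt{67 + \frac{1}{s}}$ ($M{\left(s \right)} = 9 + \sqrt{\frac{1}{s} + 67} = 9 + \sqrt{67 + \frac{1}{s}}$)
$\left(198215 + Z{\left(Q{\left(-23 \right)} \right)}\right) + M{\left(w \right)} = \left(198215 - 64\right) + \left(9 + \sqrt{67 + \frac{1}{- \frac{1550}{7}}}\right) = \left(198215 - 64\right) + \left(9 + \sqrt{67 - \frac{7}{1550}}\right) = 198151 + \left(9 + \sqrt{\frac{103843}{1550}}\right) = 198151 + \left(9 + \frac{\sqrt{6438266}}{310}\right) = 198160 + \frac{\sqrt{6438266}}{310}$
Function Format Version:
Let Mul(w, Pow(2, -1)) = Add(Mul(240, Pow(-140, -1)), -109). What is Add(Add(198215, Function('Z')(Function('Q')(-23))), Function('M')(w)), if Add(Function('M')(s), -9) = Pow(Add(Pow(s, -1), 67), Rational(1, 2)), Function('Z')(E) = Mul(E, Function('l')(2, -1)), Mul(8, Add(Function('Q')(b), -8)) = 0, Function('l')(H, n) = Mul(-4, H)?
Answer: Add(198160, Mul(Rational(1, 310), Pow(6438266, Rational(1, 2)))) ≈ 1.9817e+5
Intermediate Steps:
Function('Q')(b) = 8 (Function('Q')(b) = Add(8, Mul(Rational(1, 8), 0)) = Add(8, 0) = 8)
Function('Z')(E) = Mul(-8, E) (Function('Z')(E) = Mul(E, Mul(-4, 2)) = Mul(E, -8) = Mul(-8, E))
w = Rational(-1550, 7) (w = Mul(2, Add(Mul(240, Pow(-140, -1)), -109)) = Mul(2, Add(Mul(240, Rational(-1, 140)), -109)) = Mul(2, Add(Rational(-12, 7), -109)) = Mul(2, Rational(-775, 7)) = Rational(-1550, 7) ≈ -221.43)
Function('M')(s) = Add(9, Pow(Add(67, Pow(s, -1)), Rational(1, 2))) (Function('M')(s) = Add(9, Pow(Add(Pow(s, -1), 67), Rational(1, 2))) = Add(9, Pow(Add(67, Pow(s, -1)), Rational(1, 2))))
Add(Add(198215, Function('Z')(Function('Q')(-23))), Function('M')(w)) = Add(Add(198215, Mul(-8, 8)), Add(9, Pow(Add(67, Pow(Rational(-1550, 7), -1)), Rational(1, 2)))) = Add(Add(198215, -64), Add(9, Pow(Add(67, Rational(-7, 1550)), Rational(1, 2)))) = Add(198151, Add(9, Pow(Rational(103843, 1550), Rational(1, 2)))) = Add(198151, Add(9, Mul(Rational(1, 310), Pow(6438266, Rational(1, 2))))) = Add(198160, Mul(Rational(1, 310), Pow(6438266, Rational(1, 2))))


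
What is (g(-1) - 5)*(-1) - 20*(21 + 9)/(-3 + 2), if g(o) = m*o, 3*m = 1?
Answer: 1816/3 ≈ 605.33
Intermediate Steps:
m = ⅓ (m = (⅓)*1 = ⅓ ≈ 0.33333)
g(o) = o/3
(g(-1) - 5)*(-1) - 20*(21 + 9)/(-3 + 2) = ((⅓)*(-1) - 5)*(-1) - 20*(21 + 9)/(-3 + 2) = (-⅓ - 5)*(-1) - 600/(-1) = -16/3*(-1) - 600*(-1) = 16/3 - 20*(-30) = 16/3 + 600 = 1816/3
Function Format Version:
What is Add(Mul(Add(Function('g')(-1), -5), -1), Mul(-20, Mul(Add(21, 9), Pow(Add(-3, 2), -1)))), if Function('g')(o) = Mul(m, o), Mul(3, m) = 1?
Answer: Rational(1816, 3) ≈ 605.33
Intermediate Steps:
m = Rational(1, 3) (m = Mul(Rational(1, 3), 1) = Rational(1, 3) ≈ 0.33333)
Function('g')(o) = Mul(Rational(1, 3), o)
Add(Mul(Add(Function('g')(-1), -5), -1), Mul(-20, Mul(Add(21, 9), Pow(Add(-3, 2), -1)))) = Add(Mul(Add(Mul(Rational(1, 3), -1), -5), -1), Mul(-20, Mul(Add(21, 9), Pow(Add(-3, 2), -1)))) = Add(Mul(Add(Rational(-1, 3), -5), -1), Mul(-20, Mul(30, Pow(-1, -1)))) = Add(Mul(Rational(-16, 3), -1), Mul(-20, Mul(30, -1))) = Add(Rational(16, 3), Mul(-20, -30)) = Add(Rational(16, 3), 600) = Rational(1816, 3)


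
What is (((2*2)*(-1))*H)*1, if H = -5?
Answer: 20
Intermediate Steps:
(((2*2)*(-1))*H)*1 = (((2*2)*(-1))*(-5))*1 = ((4*(-1))*(-5))*1 = -4*(-5)*1 = 20*1 = 20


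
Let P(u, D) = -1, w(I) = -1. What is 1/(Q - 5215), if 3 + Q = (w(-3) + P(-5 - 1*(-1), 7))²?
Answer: -1/5214 ≈ -0.00019179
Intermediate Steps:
Q = 1 (Q = -3 + (-1 - 1)² = -3 + (-2)² = -3 + 4 = 1)
1/(Q - 5215) = 1/(1 - 5215) = 1/(-5214) = -1/5214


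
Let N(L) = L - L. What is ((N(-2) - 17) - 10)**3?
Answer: -19683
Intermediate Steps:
N(L) = 0
((N(-2) - 17) - 10)**3 = ((0 - 17) - 10)**3 = (-17 - 10)**3 = (-27)**3 = -19683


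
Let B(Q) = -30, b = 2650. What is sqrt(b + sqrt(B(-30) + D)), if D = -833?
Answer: sqrt(2650 + I*sqrt(863)) ≈ 51.479 + 0.2853*I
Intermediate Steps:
sqrt(b + sqrt(B(-30) + D)) = sqrt(2650 + sqrt(-30 - 833)) = sqrt(2650 + sqrt(-863)) = sqrt(2650 + I*sqrt(863))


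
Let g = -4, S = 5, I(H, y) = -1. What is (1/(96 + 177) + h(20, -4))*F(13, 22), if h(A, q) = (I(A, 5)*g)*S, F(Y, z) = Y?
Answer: 5461/21 ≈ 260.05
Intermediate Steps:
h(A, q) = 20 (h(A, q) = -1*(-4)*5 = 4*5 = 20)
(1/(96 + 177) + h(20, -4))*F(13, 22) = (1/(96 + 177) + 20)*13 = (1/273 + 20)*13 = (5461/273)*13 = 5461/21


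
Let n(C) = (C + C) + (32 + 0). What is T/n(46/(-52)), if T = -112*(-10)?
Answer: 14560/393 ≈ 37.048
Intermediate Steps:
T = 1120
n(C) = 32 + 2*C (n(C) = 2*C + 32 = 32 + 2*C)
T/n(46/(-52)) = 1120/(32 + 2*(46/(-52))) = 1120/(32 + 2*(46*(-1/52))) = 1120/(32 + 2*(-23/26)) = 1120/(32 - 23/13) = 1120/(393/13) = 1120*(13/393) = 14560/393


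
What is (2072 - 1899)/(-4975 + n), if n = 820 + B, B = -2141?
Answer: -173/6296 ≈ -0.027478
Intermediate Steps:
n = -1321 (n = 820 - 2141 = -1321)
(2072 - 1899)/(-4975 + n) = (2072 - 1899)/(-4975 - 1321) = 173/(-6296) = 173*(-1/6296) = -173/6296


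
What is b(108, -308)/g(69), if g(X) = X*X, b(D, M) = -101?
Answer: -101/4761 ≈ -0.021214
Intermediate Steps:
g(X) = X²
b(108, -308)/g(69) = -101/(69²) = -101/4761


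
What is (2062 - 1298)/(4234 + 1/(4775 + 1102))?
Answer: 4490028/24883219 ≈ 0.18044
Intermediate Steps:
(2062 - 1298)/(4234 + 1/(4775 + 1102)) = 764/(4234 + 1/5877) = 764/(24883219/5877) = 764*(5877/24883219) = 4490028/24883219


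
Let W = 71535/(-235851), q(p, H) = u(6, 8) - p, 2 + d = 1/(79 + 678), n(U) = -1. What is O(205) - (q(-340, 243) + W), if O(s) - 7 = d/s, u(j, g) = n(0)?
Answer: -4046878037336/12200179145 ≈ -331.71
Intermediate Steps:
u(j, g) = -1
d = -1513/757 (d = -2 + 1/(79 + 678) = -2 + 1/757 = -1513/757 ≈ -1.9987)
q(p, H) = -1 - p
W = -23845/78617 (W = 71535*(-1/235851) = -23845/78617 ≈ -0.30331)
O(s) = 7 - 1513/(757*s)
O(205) - (q(-340, 243) + W) = (7 - 1513/757/205) - ((-1 - 1*(-340)) - 23845/78617) = (7 - 1513/757*1/205) - ((-1 + 340) - 23845/78617) = (7 - 1513/155185) - (339 - 23845/78617) = 1084782/155185 - 1*26627318/78617 = 1084782/155185 - 26627318/78617 = -4046878037336/12200179145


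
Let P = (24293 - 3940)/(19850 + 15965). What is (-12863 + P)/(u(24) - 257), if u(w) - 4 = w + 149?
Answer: 57583499/358150 ≈ 160.78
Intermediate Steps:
u(w) = 153 + w (u(w) = 4 + (w + 149) = 4 + (149 + w) = 153 + w)
P = 20353/35815 ≈ 0.56828
(-12863 + P)/(u(24) - 257) = (-12863 + 20353/35815)/((153 + 24) - 257) = -460667992/(35815*(177 - 257)) = -460667992/35815/(-80) = -460667992/35815*(-1/80) = 57583499/358150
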